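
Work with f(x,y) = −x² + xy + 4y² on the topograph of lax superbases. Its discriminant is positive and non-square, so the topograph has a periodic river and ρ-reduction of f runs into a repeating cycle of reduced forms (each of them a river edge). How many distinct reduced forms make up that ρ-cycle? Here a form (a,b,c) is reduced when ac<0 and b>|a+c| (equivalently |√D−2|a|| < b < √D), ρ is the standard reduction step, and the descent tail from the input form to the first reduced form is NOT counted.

D = 17, ⌊√D⌋ = 4
descent: ρ → (4,-1,-1)
descent: ρ → (-1,3,2)  [lands on river]
river: ρ → (2,1,-2)
river: ρ → (-2,3,1)
river: ρ → (1,3,-2)
river: ρ → (-2,1,2)
river: ρ → (2,3,-1)
ρ-cycle length = 6 (tail of 2 descent steps not counted)

6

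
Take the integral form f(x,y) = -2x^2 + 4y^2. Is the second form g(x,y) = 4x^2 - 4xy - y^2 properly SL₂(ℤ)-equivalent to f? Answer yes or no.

D₁ = 32, D₂ = 32
river cycle of f (length 2): (-2, 4, 2), (2, 4, -2)
river cycle of g (length 2): (-1, 4, 4), (4, 4, -1)
cycles differ ⇒ inequivalent

no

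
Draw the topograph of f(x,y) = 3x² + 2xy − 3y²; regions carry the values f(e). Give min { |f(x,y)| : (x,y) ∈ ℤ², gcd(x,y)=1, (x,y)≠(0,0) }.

river: ρ → (-3,4,2)
river: ρ → (2,4,-3)
river: ρ → (-3,2,3)
river: ρ → (3,4,-2)
river: ρ → (-2,4,3)
river: ρ → (3,2,-3)
closes: descent 0, river 6
min |a| on river = 2

2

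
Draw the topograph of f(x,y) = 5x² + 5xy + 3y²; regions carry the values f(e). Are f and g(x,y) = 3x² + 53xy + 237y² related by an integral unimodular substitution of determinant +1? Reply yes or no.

D₁ = -35, D₂ = -35
f: flip: (5,5,3)→(3,-5,5)
f: translate: b→1 (≡-5 mod 6), so (3,-5,5)→(3,1,3)
f: reduced (well bottom): (3,1,3) with a≤c, −a<b≤a
g: translate: b→-1 (≡53 mod 6), so (3,53,237)→(3,-1,3)
g: flip: (3,-1,3)→(3,1,3)
g: reduced (well bottom): (3,1,3) with a≤c, −a<b≤a
reduced forms (3, 1, 3) vs (3, 1, 3) ⇒ equivalent

yes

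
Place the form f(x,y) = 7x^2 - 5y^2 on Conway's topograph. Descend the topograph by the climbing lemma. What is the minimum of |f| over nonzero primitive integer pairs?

descent: ρ → (-5,10,2)  [lands on river]
river: ρ → (2,10,-5)
closes: descent 1, river 2
min |a| on river = 2

2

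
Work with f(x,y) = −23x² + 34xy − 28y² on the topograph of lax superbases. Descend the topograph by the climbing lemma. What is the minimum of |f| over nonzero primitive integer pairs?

translate: b→12 (≡-34 mod 46), so (23,-34,28)→(23,12,17)
flip: (23,12,17)→(17,-12,23)
reduced (well bottom): (17,-12,23) with a≤c, −a<b≤a
well minimum |f| = |-17| = 17 (negative-definite)

17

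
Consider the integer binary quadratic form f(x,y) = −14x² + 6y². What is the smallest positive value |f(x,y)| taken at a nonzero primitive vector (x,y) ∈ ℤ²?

descent: ρ → (6,12,-8)  [lands on river]
river: ρ → (-8,4,10)
river: ρ → (10,16,-2)
river: ρ → (-2,16,10)
river: ρ → (10,4,-8)
river: ρ → (-8,12,6)
closes: descent 1, river 6
min |a| on river = 2

2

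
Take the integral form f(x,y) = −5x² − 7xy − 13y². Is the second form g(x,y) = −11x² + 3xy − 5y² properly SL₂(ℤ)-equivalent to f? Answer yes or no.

D₁ = -211, D₂ = -211
f is negative-definite; reduce −f:
−f: translate: b→-3 (≡7 mod 10), so (5,7,13)→(5,-3,11)
−f: reduced (well bottom): (5,-3,11) with a≤c, −a<b≤a
flip sign back: reduced form of f is (-5,3,-11)
g is negative-definite; reduce −g:
−g: flip: (11,-3,5)→(5,3,11)
−g: reduced (well bottom): (5,3,11) with a≤c, −a<b≤a
flip sign back: reduced form of g is (-5,-3,-11)
reduced forms (-5, 3, -11) vs (-5, -3, -11) ⇒ inequivalent

no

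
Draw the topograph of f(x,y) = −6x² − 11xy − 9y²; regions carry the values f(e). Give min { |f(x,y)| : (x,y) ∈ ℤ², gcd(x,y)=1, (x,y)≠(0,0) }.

translate: b→-1 (≡11 mod 12), so (6,11,9)→(6,-1,4)
flip: (6,-1,4)→(4,1,6)
reduced (well bottom): (4,1,6) with a≤c, −a<b≤a
well minimum |f| = |-4| = 4 (negative-definite)

4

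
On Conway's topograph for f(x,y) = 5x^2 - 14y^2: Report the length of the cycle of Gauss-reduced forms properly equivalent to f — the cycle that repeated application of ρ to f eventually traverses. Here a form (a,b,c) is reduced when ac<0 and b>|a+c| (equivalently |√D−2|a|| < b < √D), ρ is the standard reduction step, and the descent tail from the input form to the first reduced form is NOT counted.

D = 280, ⌊√D⌋ = 16
descent: ρ → (-14,0,5)
descent: ρ → (5,10,-9)  [lands on river]
river: ρ → (-9,8,6)
river: ρ → (6,16,-1)
river: ρ → (-1,16,6)
river: ρ → (6,8,-9)
river: ρ → (-9,10,5)
ρ-cycle length = 6 (tail of 2 descent steps not counted)

6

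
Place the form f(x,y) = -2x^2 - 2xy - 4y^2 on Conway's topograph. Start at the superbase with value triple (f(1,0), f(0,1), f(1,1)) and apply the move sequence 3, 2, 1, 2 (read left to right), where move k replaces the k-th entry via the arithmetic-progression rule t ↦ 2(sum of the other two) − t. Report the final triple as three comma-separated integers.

start (-2,-4,-8) = (f(1,0),f(0,1),f(1,1))
replace slot 3: 2·((-2)+(-4)) − (-8) = -4 → (-2,-4,-4)
replace slot 2: 2·((-2)+(-4)) − (-4) = -8 → (-2,-8,-4)
replace slot 1: 2·((-8)+(-4)) − (-2) = -22 → (-22,-8,-4)
replace slot 2: 2·((-22)+(-4)) − (-8) = -44 → (-22,-44,-4)

-22,-44,-4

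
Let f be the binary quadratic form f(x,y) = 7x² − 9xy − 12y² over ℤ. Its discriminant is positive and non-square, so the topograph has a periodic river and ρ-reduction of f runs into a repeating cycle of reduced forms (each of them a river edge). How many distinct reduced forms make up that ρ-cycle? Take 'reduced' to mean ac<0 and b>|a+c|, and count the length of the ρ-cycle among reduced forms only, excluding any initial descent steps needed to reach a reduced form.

D = 417, ⌊√D⌋ = 20
descent: ρ → (-12,9,7)  [lands on river]
river: ρ → (7,19,-2)
river: ρ → (-2,17,16)
river: ρ → (16,15,-3)
river: ρ → (-3,15,16)
river: ρ → (16,17,-2)
river: ρ → (-2,19,7)
river: ρ → (7,9,-12)
river: ρ → (-12,15,4)
river: ρ → (4,17,-8)
river: ρ → (-8,15,6)
river: ρ → (6,9,-14)
river: ρ → (-14,19,1)
river: ρ → (1,19,-14)
river: ρ → (-14,9,6)
river: ρ → (6,15,-8)
river: ρ → (-8,17,4)
river: ρ → (4,15,-12)
ρ-cycle length = 18 (tail of 1 descent step not counted)

18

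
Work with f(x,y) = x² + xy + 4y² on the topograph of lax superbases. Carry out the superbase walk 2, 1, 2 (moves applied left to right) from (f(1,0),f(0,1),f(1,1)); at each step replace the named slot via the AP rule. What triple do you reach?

start (1,4,6) = (f(1,0),f(0,1),f(1,1))
replace slot 2: 2·(1+6) − 4 = 10 → (1,10,6)
replace slot 1: 2·(10+6) − 1 = 31 → (31,10,6)
replace slot 2: 2·(31+6) − 10 = 64 → (31,64,6)

31,64,6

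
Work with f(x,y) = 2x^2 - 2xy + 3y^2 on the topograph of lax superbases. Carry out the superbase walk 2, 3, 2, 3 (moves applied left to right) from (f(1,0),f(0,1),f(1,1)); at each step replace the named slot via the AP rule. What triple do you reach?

start (2,3,3) = (f(1,0),f(0,1),f(1,1))
replace slot 2: 2·(2+3) − 3 = 7 → (2,7,3)
replace slot 3: 2·(2+7) − 3 = 15 → (2,7,15)
replace slot 2: 2·(2+15) − 7 = 27 → (2,27,15)
replace slot 3: 2·(2+27) − 15 = 43 → (2,27,43)

2,27,43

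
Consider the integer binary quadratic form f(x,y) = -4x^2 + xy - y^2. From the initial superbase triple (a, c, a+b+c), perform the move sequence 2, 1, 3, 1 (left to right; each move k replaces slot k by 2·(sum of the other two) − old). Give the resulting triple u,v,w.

start (-4,-1,-4) = (f(1,0),f(0,1),f(1,1))
replace slot 2: 2·((-4)+(-4)) − (-1) = -15 → (-4,-15,-4)
replace slot 1: 2·((-15)+(-4)) − (-4) = -34 → (-34,-15,-4)
replace slot 3: 2·((-34)+(-15)) − (-4) = -94 → (-34,-15,-94)
replace slot 1: 2·((-15)+(-94)) − (-34) = -184 → (-184,-15,-94)

-184,-15,-94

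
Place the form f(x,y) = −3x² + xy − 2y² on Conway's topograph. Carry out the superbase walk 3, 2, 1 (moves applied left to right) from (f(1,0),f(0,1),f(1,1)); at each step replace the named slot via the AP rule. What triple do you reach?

start (-3,-2,-4) = (f(1,0),f(0,1),f(1,1))
replace slot 3: 2·((-3)+(-2)) − (-4) = -6 → (-3,-2,-6)
replace slot 2: 2·((-3)+(-6)) − (-2) = -16 → (-3,-16,-6)
replace slot 1: 2·((-16)+(-6)) − (-3) = -41 → (-41,-16,-6)

-41,-16,-6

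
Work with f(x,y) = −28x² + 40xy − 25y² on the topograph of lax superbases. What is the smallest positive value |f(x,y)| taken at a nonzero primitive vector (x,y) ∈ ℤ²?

translate: b→16 (≡-40 mod 56), so (28,-40,25)→(28,16,13)
flip: (28,16,13)→(13,-16,28)
translate: b→10 (≡-16 mod 26), so (13,-16,28)→(13,10,25)
reduced (well bottom): (13,10,25) with a≤c, −a<b≤a
well minimum |f| = |-13| = 13 (negative-definite)

13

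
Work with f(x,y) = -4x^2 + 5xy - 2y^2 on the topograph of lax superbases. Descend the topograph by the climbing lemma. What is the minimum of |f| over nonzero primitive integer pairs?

translate: b→3 (≡-5 mod 8), so (4,-5,2)→(4,3,1)
flip: (4,3,1)→(1,-3,4)
translate: b→1 (≡-3 mod 2), so (1,-3,4)→(1,1,2)
reduced (well bottom): (1,1,2) with a≤c, −a<b≤a
well minimum |f| = |-1| = 1 (negative-definite)

1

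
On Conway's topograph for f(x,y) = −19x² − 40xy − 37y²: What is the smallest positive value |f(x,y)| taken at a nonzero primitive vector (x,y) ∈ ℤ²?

translate: b→2 (≡40 mod 38), so (19,40,37)→(19,2,16)
flip: (19,2,16)→(16,-2,19)
reduced (well bottom): (16,-2,19) with a≤c, −a<b≤a
well minimum |f| = |-16| = 16 (negative-definite)

16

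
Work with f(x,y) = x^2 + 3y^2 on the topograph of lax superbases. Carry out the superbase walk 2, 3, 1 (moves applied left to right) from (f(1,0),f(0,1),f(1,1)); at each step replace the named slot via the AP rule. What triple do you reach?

start (1,3,4) = (f(1,0),f(0,1),f(1,1))
replace slot 2: 2·(1+4) − 3 = 7 → (1,7,4)
replace slot 3: 2·(1+7) − 4 = 12 → (1,7,12)
replace slot 1: 2·(7+12) − 1 = 37 → (37,7,12)

37,7,12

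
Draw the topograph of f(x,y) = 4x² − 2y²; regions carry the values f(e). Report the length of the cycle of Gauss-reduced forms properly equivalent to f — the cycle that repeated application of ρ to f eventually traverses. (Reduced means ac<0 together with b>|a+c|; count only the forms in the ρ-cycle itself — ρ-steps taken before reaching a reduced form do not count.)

D = 32, ⌊√D⌋ = 5
descent: ρ → (-2,4,2)  [lands on river]
river: ρ → (2,4,-2)
ρ-cycle length = 2 (tail of 1 descent step not counted)

2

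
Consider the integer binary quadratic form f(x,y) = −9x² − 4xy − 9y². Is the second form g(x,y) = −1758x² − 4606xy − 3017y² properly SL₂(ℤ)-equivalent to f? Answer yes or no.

D₁ = -308, D₂ = -308
f is negative-definite; reduce −f:
−f: reduced (well bottom): (9,4,9) with a≤c, −a<b≤a
flip sign back: reduced form of f is (-9,-4,-9)
g is negative-definite; reduce −g:
−g: translate: b→1090 (≡4606 mod 3516), so (1758,4606,3017)→(1758,1090,169)
−g: flip: (1758,1090,169)→(169,-1090,1758)
−g: translate: b→-76 (≡-1090 mod 338), so (169,-1090,1758)→(169,-76,9)
−g: flip: (169,-76,9)→(9,76,169)
−g: translate: b→4 (≡76 mod 18), so (9,76,169)→(9,4,9)
−g: reduced (well bottom): (9,4,9) with a≤c, −a<b≤a
flip sign back: reduced form of g is (-9,-4,-9)
reduced forms (-9, -4, -9) vs (-9, -4, -9) ⇒ equivalent

yes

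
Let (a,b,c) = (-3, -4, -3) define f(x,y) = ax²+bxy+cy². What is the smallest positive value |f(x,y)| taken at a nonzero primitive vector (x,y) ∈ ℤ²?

translate: b→-2 (≡4 mod 6), so (3,4,3)→(3,-2,2)
flip: (3,-2,2)→(2,2,3)
reduced (well bottom): (2,2,3) with a≤c, −a<b≤a
well minimum |f| = |-2| = 2 (negative-definite)

2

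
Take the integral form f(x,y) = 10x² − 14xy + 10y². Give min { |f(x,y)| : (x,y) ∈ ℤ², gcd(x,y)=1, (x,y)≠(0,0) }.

translate: b→6 (≡-14 mod 20), so (10,-14,10)→(10,6,6)
flip: (10,6,6)→(6,-6,10)
translate: b→6 (≡-6 mod 12), so (6,-6,10)→(6,6,10)
reduced (well bottom): (6,6,10) with a≤c, −a<b≤a
well minimum = a = 6

6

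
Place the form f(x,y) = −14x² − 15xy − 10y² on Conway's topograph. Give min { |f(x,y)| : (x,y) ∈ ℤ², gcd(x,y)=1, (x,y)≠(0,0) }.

translate: b→-13 (≡15 mod 28), so (14,15,10)→(14,-13,9)
flip: (14,-13,9)→(9,13,14)
translate: b→-5 (≡13 mod 18), so (9,13,14)→(9,-5,10)
reduced (well bottom): (9,-5,10) with a≤c, −a<b≤a
well minimum |f| = |-9| = 9 (negative-definite)

9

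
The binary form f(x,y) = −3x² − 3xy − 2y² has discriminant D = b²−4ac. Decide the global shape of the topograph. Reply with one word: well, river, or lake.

D = b²−4ac = (-3)² − 4·(-3)·(-2) = -15
D < 0 ⇒ definite ⇒ every region one sign ⇒ single well

well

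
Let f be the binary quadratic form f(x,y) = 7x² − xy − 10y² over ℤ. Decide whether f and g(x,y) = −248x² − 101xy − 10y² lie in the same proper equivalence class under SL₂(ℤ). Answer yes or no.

D₁ = 281, D₂ = 281
river cycle of f (length 30): (7, 13, -4), (-4, 11, 10), (10, 9, -5), (-5, 11, 8), (8, 5, -8), (-8, 11, 5), (5, 9, -10), (-10, 11, 4), (4, 13, -7), (-7, 15, 2), … (20 more)
river cycle of g (length 30): (7, 13, -4), (-4, 11, 10), (10, 9, -5), (-5, 11, 8), (8, 5, -8), (-8, 11, 5), (5, 9, -10), (-10, 11, 4), (4, 13, -7), (-7, 15, 2), … (20 more)
cycles coincide ⇒ equivalent

yes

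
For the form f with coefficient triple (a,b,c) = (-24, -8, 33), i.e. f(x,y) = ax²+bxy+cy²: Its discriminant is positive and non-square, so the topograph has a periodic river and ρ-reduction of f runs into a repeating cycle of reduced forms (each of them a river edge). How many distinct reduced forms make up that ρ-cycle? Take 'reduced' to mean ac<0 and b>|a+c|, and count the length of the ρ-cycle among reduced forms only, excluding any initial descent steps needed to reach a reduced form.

D = 3232, ⌊√D⌋ = 56
descent: ρ → (33,8,-24)
descent: ρ → (-24,40,17)  [lands on river]
river: ρ → (17,28,-36)
river: ρ → (-36,44,9)
river: ρ → (9,46,-31)
river: ρ → (-31,16,24)
river: ρ → (24,32,-23)
river: ρ → (-23,14,33)
river: ρ → (33,52,-4)
river: ρ → (-4,52,33)
river: ρ → (33,14,-23)
river: ρ → (-23,32,24)
river: ρ → (24,16,-31)
river: ρ → (-31,46,9)
river: ρ → (9,44,-36)
river: ρ → (-36,28,17)
river: ρ → (17,40,-24)
river: ρ → (-24,56,1)
river: ρ → (1,56,-24)
ρ-cycle length = 18 (tail of 2 descent steps not counted)

18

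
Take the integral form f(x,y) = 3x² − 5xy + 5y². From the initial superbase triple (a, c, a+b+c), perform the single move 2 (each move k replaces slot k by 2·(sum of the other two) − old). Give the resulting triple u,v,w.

start (3,5,3) = (f(1,0),f(0,1),f(1,1))
replace slot 2: 2·(3+3) − 5 = 7 → (3,7,3)

3,7,3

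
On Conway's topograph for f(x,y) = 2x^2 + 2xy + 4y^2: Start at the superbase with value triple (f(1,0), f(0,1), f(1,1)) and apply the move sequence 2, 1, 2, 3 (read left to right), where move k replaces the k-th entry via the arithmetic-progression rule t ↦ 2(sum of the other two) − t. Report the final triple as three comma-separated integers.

start (2,4,8) = (f(1,0),f(0,1),f(1,1))
replace slot 2: 2·(2+8) − 4 = 16 → (2,16,8)
replace slot 1: 2·(16+8) − 2 = 46 → (46,16,8)
replace slot 2: 2·(46+8) − 16 = 92 → (46,92,8)
replace slot 3: 2·(46+92) − 8 = 268 → (46,92,268)

46,92,268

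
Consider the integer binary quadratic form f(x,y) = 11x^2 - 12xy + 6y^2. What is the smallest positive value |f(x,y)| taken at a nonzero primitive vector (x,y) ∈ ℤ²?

translate: b→10 (≡-12 mod 22), so (11,-12,6)→(11,10,5)
flip: (11,10,5)→(5,-10,11)
translate: b→0 (≡-10 mod 10), so (5,-10,11)→(5,0,6)
reduced (well bottom): (5,0,6) with a≤c, −a<b≤a
well minimum = a = 5

5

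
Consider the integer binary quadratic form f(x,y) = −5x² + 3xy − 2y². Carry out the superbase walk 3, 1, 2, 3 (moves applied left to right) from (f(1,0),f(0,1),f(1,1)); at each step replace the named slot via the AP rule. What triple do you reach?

start (-5,-2,-4) = (f(1,0),f(0,1),f(1,1))
replace slot 3: 2·((-5)+(-2)) − (-4) = -10 → (-5,-2,-10)
replace slot 1: 2·((-2)+(-10)) − (-5) = -19 → (-19,-2,-10)
replace slot 2: 2·((-19)+(-10)) − (-2) = -56 → (-19,-56,-10)
replace slot 3: 2·((-19)+(-56)) − (-10) = -140 → (-19,-56,-140)

-19,-56,-140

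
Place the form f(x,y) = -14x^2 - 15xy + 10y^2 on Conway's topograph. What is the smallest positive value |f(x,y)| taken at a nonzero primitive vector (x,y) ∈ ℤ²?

descent: ρ → (10,15,-14)  [lands on river]
river: ρ → (-14,13,11)
river: ρ → (11,9,-16)
river: ρ → (-16,23,4)
river: ρ → (4,25,-10)
river: ρ → (-10,15,14)
river: ρ → (14,13,-11)
river: ρ → (-11,9,16)
river: ρ → (16,23,-4)
river: ρ → (-4,25,10)
closes: descent 1, river 10
min |a| on river = 4

4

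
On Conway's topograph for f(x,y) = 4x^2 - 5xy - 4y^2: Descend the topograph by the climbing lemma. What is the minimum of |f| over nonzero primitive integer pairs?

descent: ρ → (-4,5,4)  [lands on river]
river: ρ → (4,3,-5)
river: ρ → (-5,7,2)
river: ρ → (2,9,-1)
river: ρ → (-1,9,2)
river: ρ → (2,7,-5)
river: ρ → (-5,3,4)
river: ρ → (4,5,-4)
river: ρ → (-4,3,5)
river: ρ → (5,7,-2)
river: ρ → (-2,9,1)
river: ρ → (1,9,-2)
river: ρ → (-2,7,5)
river: ρ → (5,3,-4)
closes: descent 1, river 14
min |a| on river = 1

1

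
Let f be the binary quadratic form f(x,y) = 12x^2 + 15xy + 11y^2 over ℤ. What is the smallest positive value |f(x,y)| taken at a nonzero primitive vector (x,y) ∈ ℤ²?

translate: b→-9 (≡15 mod 24), so (12,15,11)→(12,-9,8)
flip: (12,-9,8)→(8,9,12)
translate: b→-7 (≡9 mod 16), so (8,9,12)→(8,-7,11)
reduced (well bottom): (8,-7,11) with a≤c, −a<b≤a
well minimum = a = 8

8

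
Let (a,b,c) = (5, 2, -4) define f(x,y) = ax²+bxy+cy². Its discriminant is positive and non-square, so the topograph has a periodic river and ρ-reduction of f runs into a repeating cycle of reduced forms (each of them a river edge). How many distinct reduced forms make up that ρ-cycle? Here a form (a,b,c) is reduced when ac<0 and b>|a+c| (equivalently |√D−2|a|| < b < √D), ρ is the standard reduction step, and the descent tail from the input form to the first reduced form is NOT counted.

D = 84, ⌊√D⌋ = 9
river: ρ → (-4,6,3)
river: ρ → (3,6,-4)
river: ρ → (-4,2,5)
river: ρ → (5,8,-1)
river: ρ → (-1,8,5)
river: ρ → (5,2,-4)
ρ-cycle length = 6 (tail of 0 descent steps not counted)

6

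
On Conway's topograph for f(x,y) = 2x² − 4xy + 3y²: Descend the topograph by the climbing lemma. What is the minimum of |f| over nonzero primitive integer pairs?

translate: b→0 (≡-4 mod 4), so (2,-4,3)→(2,0,1)
flip: (2,0,1)→(1,0,2)
reduced (well bottom): (1,0,2) with a≤c, −a<b≤a
well minimum = a = 1

1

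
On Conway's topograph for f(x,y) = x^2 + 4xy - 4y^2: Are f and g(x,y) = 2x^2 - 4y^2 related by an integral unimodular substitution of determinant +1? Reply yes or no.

D₁ = 32, D₂ = 32
river cycle of f (length 2): (-4, 4, 1), (1, 4, -4)
river cycle of g (length 2): (2, 4, -2), (-2, 4, 2)
cycles differ ⇒ inequivalent

no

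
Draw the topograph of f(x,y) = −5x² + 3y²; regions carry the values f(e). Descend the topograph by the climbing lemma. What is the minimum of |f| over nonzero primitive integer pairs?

descent: ρ → (3,6,-2)  [lands on river]
river: ρ → (-2,6,3)
closes: descent 1, river 2
min |a| on river = 2

2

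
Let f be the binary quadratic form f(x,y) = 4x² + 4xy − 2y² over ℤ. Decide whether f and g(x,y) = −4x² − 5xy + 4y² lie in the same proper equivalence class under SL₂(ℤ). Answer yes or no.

D₁ = 48, D₂ = 89
discriminants differ ⇒ not SL₂(ℤ)-equivalent

no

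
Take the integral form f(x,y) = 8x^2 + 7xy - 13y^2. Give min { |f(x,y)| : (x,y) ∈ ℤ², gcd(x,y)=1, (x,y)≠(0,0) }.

river: ρ → (-13,19,2)
river: ρ → (2,21,-3)
river: ρ → (-3,21,2)
river: ρ → (2,19,-13)
river: ρ → (-13,7,8)
river: ρ → (8,9,-12)
river: ρ → (-12,15,5)
river: ρ → (5,15,-12)
river: ρ → (-12,9,8)
river: ρ → (8,7,-13)
closes: descent 0, river 10
min |a| on river = 2

2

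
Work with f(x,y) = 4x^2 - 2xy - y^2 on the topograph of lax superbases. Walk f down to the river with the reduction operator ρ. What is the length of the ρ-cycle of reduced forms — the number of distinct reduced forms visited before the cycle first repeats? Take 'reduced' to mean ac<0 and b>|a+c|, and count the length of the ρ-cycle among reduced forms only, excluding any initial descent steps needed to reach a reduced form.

D = 20, ⌊√D⌋ = 4
descent: ρ → (-1,4,1)  [lands on river]
river: ρ → (1,4,-1)
ρ-cycle length = 2 (tail of 1 descent step not counted)

2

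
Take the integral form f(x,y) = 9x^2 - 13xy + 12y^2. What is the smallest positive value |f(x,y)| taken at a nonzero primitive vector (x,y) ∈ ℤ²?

translate: b→5 (≡-13 mod 18), so (9,-13,12)→(9,5,8)
flip: (9,5,8)→(8,-5,9)
reduced (well bottom): (8,-5,9) with a≤c, −a<b≤a
well minimum = a = 8

8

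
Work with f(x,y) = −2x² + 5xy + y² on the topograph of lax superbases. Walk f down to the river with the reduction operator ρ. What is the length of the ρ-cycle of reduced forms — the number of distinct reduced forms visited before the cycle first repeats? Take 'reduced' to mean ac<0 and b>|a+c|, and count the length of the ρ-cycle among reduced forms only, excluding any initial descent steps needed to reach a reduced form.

D = 33, ⌊√D⌋ = 5
river: ρ → (1,5,-2)
river: ρ → (-2,3,3)
river: ρ → (3,3,-2)
river: ρ → (-2,5,1)
ρ-cycle length = 4 (tail of 0 descent steps not counted)

4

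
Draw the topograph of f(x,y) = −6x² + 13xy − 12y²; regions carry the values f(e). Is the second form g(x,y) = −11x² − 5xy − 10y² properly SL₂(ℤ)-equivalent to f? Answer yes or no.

D₁ = -119, D₂ = -415
discriminants differ ⇒ not SL₂(ℤ)-equivalent

no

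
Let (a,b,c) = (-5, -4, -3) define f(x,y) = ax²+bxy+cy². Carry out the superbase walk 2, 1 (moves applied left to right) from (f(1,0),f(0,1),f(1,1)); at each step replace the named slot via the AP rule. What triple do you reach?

start (-5,-3,-12) = (f(1,0),f(0,1),f(1,1))
replace slot 2: 2·((-5)+(-12)) − (-3) = -31 → (-5,-31,-12)
replace slot 1: 2·((-31)+(-12)) − (-5) = -81 → (-81,-31,-12)

-81,-31,-12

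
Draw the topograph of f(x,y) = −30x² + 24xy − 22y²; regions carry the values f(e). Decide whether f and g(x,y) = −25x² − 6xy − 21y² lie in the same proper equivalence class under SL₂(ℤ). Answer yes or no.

D₁ = -2064, D₂ = -2064
f is negative-definite; reduce −f:
−f: flip: (30,-24,22)→(22,24,30)
−f: translate: b→-20 (≡24 mod 44), so (22,24,30)→(22,-20,28)
−f: reduced (well bottom): (22,-20,28) with a≤c, −a<b≤a
flip sign back: reduced form of f is (-22,20,-28)
g is negative-definite; reduce −g:
−g: flip: (25,6,21)→(21,-6,25)
−g: reduced (well bottom): (21,-6,25) with a≤c, −a<b≤a
flip sign back: reduced form of g is (-21,6,-25)
reduced forms (-22, 20, -28) vs (-21, 6, -25) ⇒ inequivalent

no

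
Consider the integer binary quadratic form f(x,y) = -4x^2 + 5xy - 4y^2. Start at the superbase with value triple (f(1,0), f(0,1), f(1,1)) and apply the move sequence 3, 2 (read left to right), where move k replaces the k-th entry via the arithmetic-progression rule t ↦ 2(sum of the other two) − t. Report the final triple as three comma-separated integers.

start (-4,-4,-3) = (f(1,0),f(0,1),f(1,1))
replace slot 3: 2·((-4)+(-4)) − (-3) = -13 → (-4,-4,-13)
replace slot 2: 2·((-4)+(-13)) − (-4) = -30 → (-4,-30,-13)

-4,-30,-13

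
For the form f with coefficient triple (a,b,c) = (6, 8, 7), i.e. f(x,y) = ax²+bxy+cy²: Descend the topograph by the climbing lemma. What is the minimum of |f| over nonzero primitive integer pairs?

translate: b→-4 (≡8 mod 12), so (6,8,7)→(6,-4,5)
flip: (6,-4,5)→(5,4,6)
reduced (well bottom): (5,4,6) with a≤c, −a<b≤a
well minimum = a = 5

5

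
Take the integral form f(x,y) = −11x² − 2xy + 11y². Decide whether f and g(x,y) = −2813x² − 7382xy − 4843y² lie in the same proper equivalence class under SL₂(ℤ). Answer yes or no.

D₁ = 488, D₂ = 488
river cycle of f (length 6): (11, 2, -11), (-11, 20, 2), (2, 20, -11), (-11, 2, 11), (11, 20, -2), (-2, 20, 11)
river cycle of g (length 6): (-11, 20, 2), (2, 20, -11), (-11, 2, 11), (11, 20, -2), (-2, 20, 11), (11, 2, -11)
cycles coincide ⇒ equivalent

yes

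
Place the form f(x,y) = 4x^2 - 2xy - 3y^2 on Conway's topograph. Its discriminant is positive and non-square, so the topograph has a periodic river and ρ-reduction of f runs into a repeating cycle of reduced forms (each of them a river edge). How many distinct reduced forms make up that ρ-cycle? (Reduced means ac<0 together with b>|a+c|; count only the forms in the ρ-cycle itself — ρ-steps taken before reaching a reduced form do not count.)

D = 52, ⌊√D⌋ = 7
descent: ρ → (-3,2,4)  [lands on river]
river: ρ → (4,6,-1)
river: ρ → (-1,6,4)
river: ρ → (4,2,-3)
river: ρ → (-3,4,3)
river: ρ → (3,2,-4)
river: ρ → (-4,6,1)
river: ρ → (1,6,-4)
river: ρ → (-4,2,3)
river: ρ → (3,4,-3)
ρ-cycle length = 10 (tail of 1 descent step not counted)

10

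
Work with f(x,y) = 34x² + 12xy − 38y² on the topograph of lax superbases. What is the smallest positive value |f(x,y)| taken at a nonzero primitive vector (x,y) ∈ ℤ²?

river: ρ → (-38,64,8)
river: ρ → (8,64,-38)
river: ρ → (-38,12,34)
river: ρ → (34,56,-16)
river: ρ → (-16,72,2)
river: ρ → (2,72,-16)
river: ρ → (-16,56,34)
river: ρ → (34,12,-38)
closes: descent 0, river 8
min |a| on river = 2

2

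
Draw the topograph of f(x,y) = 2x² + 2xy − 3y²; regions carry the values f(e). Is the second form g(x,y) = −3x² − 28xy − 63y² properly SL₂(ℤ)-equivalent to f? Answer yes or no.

D₁ = 28, D₂ = 28
river cycle of f (length 4): (-3, 4, 1), (1, 4, -3), (-3, 2, 2), (2, 2, -3)
river cycle of g (length 4): (-3, 2, 2), (2, 2, -3), (-3, 4, 1), (1, 4, -3)
cycles coincide ⇒ equivalent

yes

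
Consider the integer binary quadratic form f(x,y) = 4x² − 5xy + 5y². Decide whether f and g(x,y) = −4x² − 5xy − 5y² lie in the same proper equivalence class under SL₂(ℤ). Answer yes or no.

D₁ = -55, D₂ = -55
f: translate: b→3 (≡-5 mod 8), so (4,-5,5)→(4,3,4)
f: reduced (well bottom): (4,3,4) with a≤c, −a<b≤a
g is negative-definite; reduce −g:
−g: translate: b→-3 (≡5 mod 8), so (4,5,5)→(4,-3,4)
−g: flip: (4,-3,4)→(4,3,4)
−g: reduced (well bottom): (4,3,4) with a≤c, −a<b≤a
flip sign back: reduced form of g is (-4,-3,-4)
reduced forms (4, 3, 4) vs (-4, -3, -4) ⇒ inequivalent

no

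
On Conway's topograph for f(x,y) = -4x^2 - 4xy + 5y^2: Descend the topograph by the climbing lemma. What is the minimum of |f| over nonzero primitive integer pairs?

descent: ρ → (5,4,-4)  [lands on river]
river: ρ → (-4,4,5)
river: ρ → (5,6,-3)
river: ρ → (-3,6,5)
closes: descent 1, river 4
min |a| on river = 3

3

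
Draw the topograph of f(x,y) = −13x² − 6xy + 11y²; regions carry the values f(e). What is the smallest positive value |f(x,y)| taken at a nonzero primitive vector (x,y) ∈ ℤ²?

descent: ρ → (11,6,-13)  [lands on river]
river: ρ → (-13,20,4)
river: ρ → (4,20,-13)
river: ρ → (-13,6,11)
river: ρ → (11,16,-8)
river: ρ → (-8,16,11)
closes: descent 1, river 6
min |a| on river = 4

4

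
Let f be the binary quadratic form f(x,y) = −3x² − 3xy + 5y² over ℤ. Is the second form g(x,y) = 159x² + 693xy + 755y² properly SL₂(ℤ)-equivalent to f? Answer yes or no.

D₁ = 69, D₂ = 69
river cycle of f (length 4): (5, 3, -3), (-3, 3, 5), (5, 7, -1), (-1, 7, 5)
river cycle of g (length 4): (5, 3, -3), (-3, 3, 5), (5, 7, -1), (-1, 7, 5)
cycles coincide ⇒ equivalent

yes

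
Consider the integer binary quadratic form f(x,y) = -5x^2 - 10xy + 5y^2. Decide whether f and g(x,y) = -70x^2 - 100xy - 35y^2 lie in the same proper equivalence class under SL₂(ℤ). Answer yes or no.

D₁ = 200, D₂ = 200
river cycle of f (length 2): (5, 10, -5), (-5, 10, 5)
river cycle of g (length 2): (-5, 10, 5), (5, 10, -5)
cycles coincide ⇒ equivalent

yes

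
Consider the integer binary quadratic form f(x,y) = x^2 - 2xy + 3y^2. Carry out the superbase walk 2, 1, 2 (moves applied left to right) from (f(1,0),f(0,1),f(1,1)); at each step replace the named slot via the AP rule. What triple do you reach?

start (1,3,2) = (f(1,0),f(0,1),f(1,1))
replace slot 2: 2·(1+2) − 3 = 3 → (1,3,2)
replace slot 1: 2·(3+2) − 1 = 9 → (9,3,2)
replace slot 2: 2·(9+2) − 3 = 19 → (9,19,2)

9,19,2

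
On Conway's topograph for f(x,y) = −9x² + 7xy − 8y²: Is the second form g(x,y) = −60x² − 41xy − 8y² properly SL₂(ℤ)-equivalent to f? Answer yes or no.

D₁ = -239, D₂ = -239
f is negative-definite; reduce −f:
−f: flip: (9,-7,8)→(8,7,9)
−f: reduced (well bottom): (8,7,9) with a≤c, −a<b≤a
flip sign back: reduced form of f is (-8,-7,-9)
g is negative-definite; reduce −g:
−g: flip: (60,41,8)→(8,-41,60)
−g: translate: b→7 (≡-41 mod 16), so (8,-41,60)→(8,7,9)
−g: reduced (well bottom): (8,7,9) with a≤c, −a<b≤a
flip sign back: reduced form of g is (-8,-7,-9)
reduced forms (-8, -7, -9) vs (-8, -7, -9) ⇒ equivalent

yes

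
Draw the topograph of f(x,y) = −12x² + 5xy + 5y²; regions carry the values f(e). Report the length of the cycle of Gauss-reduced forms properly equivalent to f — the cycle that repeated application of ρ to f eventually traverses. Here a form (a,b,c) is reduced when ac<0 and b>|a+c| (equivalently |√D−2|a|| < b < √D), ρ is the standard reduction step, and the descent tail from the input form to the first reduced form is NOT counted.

D = 265, ⌊√D⌋ = 16
descent: ρ → (5,15,-2)  [lands on river]
river: ρ → (-2,13,12)
river: ρ → (12,11,-3)
river: ρ → (-3,13,8)
river: ρ → (8,3,-8)
river: ρ → (-8,13,3)
river: ρ → (3,11,-12)
river: ρ → (-12,13,2)
river: ρ → (2,15,-5)
river: ρ → (-5,15,2)
river: ρ → (2,13,-12)
river: ρ → (-12,11,3)
river: ρ → (3,13,-8)
river: ρ → (-8,3,8)
river: ρ → (8,13,-3)
river: ρ → (-3,11,12)
river: ρ → (12,13,-2)
river: ρ → (-2,15,5)
ρ-cycle length = 18 (tail of 1 descent step not counted)

18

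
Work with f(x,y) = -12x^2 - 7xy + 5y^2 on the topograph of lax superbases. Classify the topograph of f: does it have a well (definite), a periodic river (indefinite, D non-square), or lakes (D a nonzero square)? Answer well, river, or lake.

D = b²−4ac = (-7)² − 4·(-12)·5 = 289
D = 17² is a perfect square ⇒ form factors over ℤ ⇒ lakes

lake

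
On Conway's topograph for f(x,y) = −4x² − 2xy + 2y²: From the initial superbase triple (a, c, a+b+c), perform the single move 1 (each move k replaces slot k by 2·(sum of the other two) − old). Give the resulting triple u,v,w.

start (-4,2,-4) = (f(1,0),f(0,1),f(1,1))
replace slot 1: 2·(2+(-4)) − (-4) = 0 → (0,2,-4)

0,2,-4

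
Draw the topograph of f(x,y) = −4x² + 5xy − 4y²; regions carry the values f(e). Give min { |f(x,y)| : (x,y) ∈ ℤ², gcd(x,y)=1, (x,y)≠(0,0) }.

translate: b→3 (≡-5 mod 8), so (4,-5,4)→(4,3,3)
flip: (4,3,3)→(3,-3,4)
translate: b→3 (≡-3 mod 6), so (3,-3,4)→(3,3,4)
reduced (well bottom): (3,3,4) with a≤c, −a<b≤a
well minimum |f| = |-3| = 3 (negative-definite)

3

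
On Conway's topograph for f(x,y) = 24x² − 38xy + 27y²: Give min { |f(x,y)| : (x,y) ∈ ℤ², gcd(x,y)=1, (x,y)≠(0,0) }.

translate: b→10 (≡-38 mod 48), so (24,-38,27)→(24,10,13)
flip: (24,10,13)→(13,-10,24)
reduced (well bottom): (13,-10,24) with a≤c, −a<b≤a
well minimum = a = 13

13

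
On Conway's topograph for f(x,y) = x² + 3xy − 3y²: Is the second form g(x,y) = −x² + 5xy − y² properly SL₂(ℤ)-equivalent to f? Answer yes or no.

D₁ = 21, D₂ = 21
river cycle of f (length 2): (-3, 3, 1), (1, 3, -3)
river cycle of g (length 2): (-1, 3, 3), (3, 3, -1)
cycles differ ⇒ inequivalent

no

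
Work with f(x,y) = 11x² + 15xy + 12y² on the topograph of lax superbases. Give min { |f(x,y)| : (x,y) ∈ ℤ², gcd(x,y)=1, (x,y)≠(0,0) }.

translate: b→-7 (≡15 mod 22), so (11,15,12)→(11,-7,8)
flip: (11,-7,8)→(8,7,11)
reduced (well bottom): (8,7,11) with a≤c, −a<b≤a
well minimum = a = 8

8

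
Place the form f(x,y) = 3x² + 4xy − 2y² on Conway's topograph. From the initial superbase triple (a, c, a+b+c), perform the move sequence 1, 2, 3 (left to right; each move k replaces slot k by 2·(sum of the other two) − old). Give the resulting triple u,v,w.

start (3,-2,5) = (f(1,0),f(0,1),f(1,1))
replace slot 1: 2·((-2)+5) − 3 = 3 → (3,-2,5)
replace slot 2: 2·(3+5) − (-2) = 18 → (3,18,5)
replace slot 3: 2·(3+18) − 5 = 37 → (3,18,37)

3,18,37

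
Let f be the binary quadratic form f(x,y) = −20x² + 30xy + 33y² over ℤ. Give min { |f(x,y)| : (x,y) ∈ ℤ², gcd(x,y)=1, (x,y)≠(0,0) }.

river: ρ → (33,36,-17)
river: ρ → (-17,32,37)
river: ρ → (37,42,-12)
river: ρ → (-12,54,13)
river: ρ → (13,50,-20)
river: ρ → (-20,30,33)
closes: descent 0, river 6
min |a| on river = 12

12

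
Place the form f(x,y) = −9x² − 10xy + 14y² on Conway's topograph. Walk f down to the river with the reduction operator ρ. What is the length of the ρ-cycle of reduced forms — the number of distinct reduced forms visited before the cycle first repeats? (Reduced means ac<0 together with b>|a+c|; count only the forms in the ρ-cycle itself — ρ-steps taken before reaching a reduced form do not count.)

D = 604, ⌊√D⌋ = 24
descent: ρ → (14,10,-9)  [lands on river]
river: ρ → (-9,8,15)
river: ρ → (15,22,-2)
river: ρ → (-2,22,15)
river: ρ → (15,8,-9)
river: ρ → (-9,10,14)
river: ρ → (14,18,-5)
river: ρ → (-5,22,6)
river: ρ → (6,14,-17)
river: ρ → (-17,20,3)
river: ρ → (3,22,-10)
river: ρ → (-10,18,7)
river: ρ → (7,24,-1)
river: ρ → (-1,24,7)
river: ρ → (7,18,-10)
river: ρ → (-10,22,3)
river: ρ → (3,20,-17)
river: ρ → (-17,14,6)
river: ρ → (6,22,-5)
river: ρ → (-5,18,14)
ρ-cycle length = 20 (tail of 1 descent step not counted)

20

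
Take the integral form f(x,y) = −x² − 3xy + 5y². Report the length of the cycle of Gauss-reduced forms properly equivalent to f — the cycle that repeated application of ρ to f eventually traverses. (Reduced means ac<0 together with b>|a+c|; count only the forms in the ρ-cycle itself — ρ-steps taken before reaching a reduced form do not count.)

D = 29, ⌊√D⌋ = 5
descent: ρ → (5,3,-1)
descent: ρ → (-1,5,1)  [lands on river]
river: ρ → (1,5,-1)
ρ-cycle length = 2 (tail of 2 descent steps not counted)

2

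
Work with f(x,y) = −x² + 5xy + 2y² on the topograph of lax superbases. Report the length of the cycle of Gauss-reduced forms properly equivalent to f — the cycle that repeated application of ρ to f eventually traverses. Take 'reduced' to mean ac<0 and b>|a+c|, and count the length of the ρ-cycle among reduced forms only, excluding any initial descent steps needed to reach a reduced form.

D = 33, ⌊√D⌋ = 5
river: ρ → (2,3,-3)
river: ρ → (-3,3,2)
river: ρ → (2,5,-1)
river: ρ → (-1,5,2)
ρ-cycle length = 4 (tail of 0 descent steps not counted)

4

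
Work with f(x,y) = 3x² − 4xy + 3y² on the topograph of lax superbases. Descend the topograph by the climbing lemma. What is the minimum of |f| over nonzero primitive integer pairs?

translate: b→2 (≡-4 mod 6), so (3,-4,3)→(3,2,2)
flip: (3,2,2)→(2,-2,3)
translate: b→2 (≡-2 mod 4), so (2,-2,3)→(2,2,3)
reduced (well bottom): (2,2,3) with a≤c, −a<b≤a
well minimum = a = 2

2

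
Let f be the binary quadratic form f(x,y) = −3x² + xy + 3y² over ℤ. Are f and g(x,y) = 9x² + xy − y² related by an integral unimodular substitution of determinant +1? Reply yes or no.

D₁ = 37, D₂ = 37
river cycle of f (length 6): (3, 5, -1), (-1, 5, 3), (3, 1, -3), (-3, 5, 1), (1, 5, -3), (-3, 1, 3)
river cycle of g (length 6): (-1, 5, 3), (3, 1, -3), (-3, 5, 1), (1, 5, -3), (-3, 1, 3), (3, 5, -1)
cycles coincide ⇒ equivalent

yes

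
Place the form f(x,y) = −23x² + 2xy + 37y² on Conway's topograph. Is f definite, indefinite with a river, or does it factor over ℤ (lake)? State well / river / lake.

D = b²−4ac = 2² − 4·(-23)·37 = 3408
D > 0 non-square ⇒ indefinite ⇒ periodic river

river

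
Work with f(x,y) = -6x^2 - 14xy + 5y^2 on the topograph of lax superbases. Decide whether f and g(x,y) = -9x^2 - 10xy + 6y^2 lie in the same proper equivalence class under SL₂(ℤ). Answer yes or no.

D₁ = 316, D₂ = 316
river cycle of f (length 6): (5, 14, -6), (-6, 10, 9), (9, 8, -7), (-7, 6, 10), (10, 14, -3), (-3, 16, 5)
river cycle of g (length 6): (6, 10, -9), (-9, 8, 7), (7, 6, -10), (-10, 14, 3), (3, 16, -5), (-5, 14, 6)
cycles differ ⇒ inequivalent

no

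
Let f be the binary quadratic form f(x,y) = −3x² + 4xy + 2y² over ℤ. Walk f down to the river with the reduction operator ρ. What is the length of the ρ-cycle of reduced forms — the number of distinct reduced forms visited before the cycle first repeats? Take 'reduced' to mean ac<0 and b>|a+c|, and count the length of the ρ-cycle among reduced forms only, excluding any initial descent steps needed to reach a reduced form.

D = 40, ⌊√D⌋ = 6
river: ρ → (2,4,-3)
river: ρ → (-3,2,3)
river: ρ → (3,4,-2)
river: ρ → (-2,4,3)
river: ρ → (3,2,-3)
river: ρ → (-3,4,2)
ρ-cycle length = 6 (tail of 0 descent steps not counted)

6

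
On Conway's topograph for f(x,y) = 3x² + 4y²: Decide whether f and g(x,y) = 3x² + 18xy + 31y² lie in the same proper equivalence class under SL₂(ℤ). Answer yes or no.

D₁ = -48, D₂ = -48
f: reduced (well bottom): (3,0,4) with a≤c, −a<b≤a
g: translate: b→0 (≡18 mod 6), so (3,18,31)→(3,0,4)
g: reduced (well bottom): (3,0,4) with a≤c, −a<b≤a
reduced forms (3, 0, 4) vs (3, 0, 4) ⇒ equivalent

yes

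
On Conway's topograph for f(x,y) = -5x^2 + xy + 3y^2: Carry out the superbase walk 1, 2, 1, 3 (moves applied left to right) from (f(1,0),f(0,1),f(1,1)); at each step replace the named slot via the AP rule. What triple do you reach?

start (-5,3,-1) = (f(1,0),f(0,1),f(1,1))
replace slot 1: 2·(3+(-1)) − (-5) = 9 → (9,3,-1)
replace slot 2: 2·(9+(-1)) − 3 = 13 → (9,13,-1)
replace slot 1: 2·(13+(-1)) − 9 = 15 → (15,13,-1)
replace slot 3: 2·(15+13) − (-1) = 57 → (15,13,57)

15,13,57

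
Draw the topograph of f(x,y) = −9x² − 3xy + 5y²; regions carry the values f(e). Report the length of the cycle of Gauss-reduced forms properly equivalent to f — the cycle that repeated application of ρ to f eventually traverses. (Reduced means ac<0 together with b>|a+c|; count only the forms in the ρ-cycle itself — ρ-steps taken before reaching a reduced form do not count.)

D = 189, ⌊√D⌋ = 13
descent: ρ → (5,13,-1)  [lands on river]
river: ρ → (-1,13,5)
river: ρ → (5,7,-7)
river: ρ → (-7,7,5)
ρ-cycle length = 4 (tail of 1 descent step not counted)

4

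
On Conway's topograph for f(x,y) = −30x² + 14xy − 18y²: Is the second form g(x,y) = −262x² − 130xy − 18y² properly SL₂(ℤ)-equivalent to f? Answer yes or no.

D₁ = -1964, D₂ = -1964
f is negative-definite; reduce −f:
−f: flip: (30,-14,18)→(18,14,30)
−f: reduced (well bottom): (18,14,30) with a≤c, −a<b≤a
flip sign back: reduced form of f is (-18,-14,-30)
g is negative-definite; reduce −g:
−g: flip: (262,130,18)→(18,-130,262)
−g: translate: b→14 (≡-130 mod 36), so (18,-130,262)→(18,14,30)
−g: reduced (well bottom): (18,14,30) with a≤c, −a<b≤a
flip sign back: reduced form of g is (-18,-14,-30)
reduced forms (-18, -14, -30) vs (-18, -14, -30) ⇒ equivalent

yes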